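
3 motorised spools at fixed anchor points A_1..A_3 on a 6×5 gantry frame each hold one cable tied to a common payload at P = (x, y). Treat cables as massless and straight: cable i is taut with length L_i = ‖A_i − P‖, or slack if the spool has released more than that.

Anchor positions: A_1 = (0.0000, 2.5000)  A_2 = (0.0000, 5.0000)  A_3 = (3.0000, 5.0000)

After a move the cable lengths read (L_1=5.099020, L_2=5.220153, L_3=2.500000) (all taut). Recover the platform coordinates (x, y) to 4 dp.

circle eqns → linear via eq_j − eq_1; set k_j = A_j·A_j − L_j²
k_1 = 0.0000+6.2500−26.0000 = -19.7500
0.0000·x − 5.0000·y = k_1−k_2 = -17.5000
-6.0000·x − 5.0000·y = k_1−k_3 = -47.5000
solve first two rows → x=5.0000, y=3.5000

(5.0000, 3.5000)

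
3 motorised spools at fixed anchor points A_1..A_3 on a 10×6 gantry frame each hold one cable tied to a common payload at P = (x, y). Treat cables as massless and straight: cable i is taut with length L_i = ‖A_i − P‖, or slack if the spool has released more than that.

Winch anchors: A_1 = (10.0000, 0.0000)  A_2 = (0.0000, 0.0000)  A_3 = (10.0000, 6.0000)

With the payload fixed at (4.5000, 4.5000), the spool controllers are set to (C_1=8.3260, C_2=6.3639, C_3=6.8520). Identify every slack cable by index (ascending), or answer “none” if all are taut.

1, 3

i=1: geometric 7.1063 vs commanded 8.3260 ⇒ slack
i=2: geometric 6.3640 vs commanded 6.3639 ⇒ taut
i=3: geometric 5.7009 vs commanded 6.8520 ⇒ slack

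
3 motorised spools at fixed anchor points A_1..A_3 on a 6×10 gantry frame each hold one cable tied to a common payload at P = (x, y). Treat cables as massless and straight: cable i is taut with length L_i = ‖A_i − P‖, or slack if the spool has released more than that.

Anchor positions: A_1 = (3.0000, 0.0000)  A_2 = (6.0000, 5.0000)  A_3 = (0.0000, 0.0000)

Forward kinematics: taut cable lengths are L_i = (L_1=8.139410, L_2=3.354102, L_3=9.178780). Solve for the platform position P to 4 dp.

(4.5000, 8.0000)

each cable: (A_i−P)·(A_i−P) = L_i²; let k_i = ‖A_i‖²−L_i²
k_1 = 9.0000+0.0000−66.2500 = -57.2500
row 1: -6.0000x − 10.0000y = -107.0000  (k_2=49.7500)
row 2: 6.0000x + 0.0000y = 27.0000  (k_3=-84.2500)
Cramer on rows 1–2 → x = 4.5000, y = 8.0000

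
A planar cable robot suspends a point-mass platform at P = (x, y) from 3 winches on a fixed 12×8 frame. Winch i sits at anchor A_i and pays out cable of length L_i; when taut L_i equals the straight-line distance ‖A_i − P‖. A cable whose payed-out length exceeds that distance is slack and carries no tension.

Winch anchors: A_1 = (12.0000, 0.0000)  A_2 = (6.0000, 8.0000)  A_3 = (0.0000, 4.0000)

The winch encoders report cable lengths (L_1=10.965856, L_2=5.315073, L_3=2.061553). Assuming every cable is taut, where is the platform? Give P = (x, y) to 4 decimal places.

(2.0000, 4.5000)

each cable: (A_i−P)·(A_i−P) = L_i²; let k_i = ‖A_i‖²−L_i²
k_1 = 144.0000+0.0000−120.2500 = 23.7500
row 1: 12.0000x − 16.0000y = -48.0000  (k_2=71.7500)
row 2: 24.0000x − 8.0000y = 12.0000  (k_3=11.7500)
Cramer on rows 1–2 → x = 2.0000, y = 4.5000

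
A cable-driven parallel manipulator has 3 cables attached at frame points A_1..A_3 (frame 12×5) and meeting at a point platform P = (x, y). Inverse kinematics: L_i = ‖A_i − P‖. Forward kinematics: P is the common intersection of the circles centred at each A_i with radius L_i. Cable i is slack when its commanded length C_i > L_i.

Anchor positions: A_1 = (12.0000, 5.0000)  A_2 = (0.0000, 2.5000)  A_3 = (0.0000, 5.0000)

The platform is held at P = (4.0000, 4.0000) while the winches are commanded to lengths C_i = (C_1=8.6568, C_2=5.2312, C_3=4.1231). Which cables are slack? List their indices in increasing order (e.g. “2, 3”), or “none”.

cable 1: L_1 = ‖A_1−P‖ = 8.0623;  C_1 = 8.6568 → slack
cable 2: L_2 = ‖A_2−P‖ = 4.2720;  C_2 = 5.2312 → slack
cable 3: L_3 = ‖A_3−P‖ = 4.1231;  C_3 = 4.1231 → taut

1, 2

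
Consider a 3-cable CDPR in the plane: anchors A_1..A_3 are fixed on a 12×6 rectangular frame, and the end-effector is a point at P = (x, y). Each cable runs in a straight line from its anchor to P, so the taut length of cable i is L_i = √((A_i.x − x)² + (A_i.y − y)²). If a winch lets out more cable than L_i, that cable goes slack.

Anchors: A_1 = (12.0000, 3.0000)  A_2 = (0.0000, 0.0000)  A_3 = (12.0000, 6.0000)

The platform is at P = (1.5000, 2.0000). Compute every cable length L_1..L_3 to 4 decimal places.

cable 1: Δx=10.5000, Δy=1.0000; L_1 = √(Δx²+Δy²) = 10.5475
cable 2: Δx=-1.5000, Δy=-2.0000; L_2 = √(Δx²+Δy²) = 2.5000
cable 3: Δx=10.5000, Δy=4.0000; L_3 = √(Δx²+Δy²) = 11.2361

(10.5475, 2.5000, 11.2361)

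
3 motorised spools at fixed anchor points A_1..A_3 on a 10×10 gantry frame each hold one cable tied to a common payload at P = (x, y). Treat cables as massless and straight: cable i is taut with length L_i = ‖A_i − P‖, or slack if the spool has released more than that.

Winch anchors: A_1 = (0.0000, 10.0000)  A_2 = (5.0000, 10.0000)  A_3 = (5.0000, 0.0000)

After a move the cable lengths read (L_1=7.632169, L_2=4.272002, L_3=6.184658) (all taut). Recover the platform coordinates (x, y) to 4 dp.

expand ‖A_i−P‖²=L_i² and subtract eq 1 (q_i ≔ ‖A_i‖²−L_i²)
q_1 = 0.0000+100.0000−58.2500 = 41.7500
eq1−eq2 → [-10.0000  0.0000]·P = -65.0000
eq1−eq3 → [-10.0000  20.0000]·P = 55.0000
2×2 solve → P = (6.5000, 6.0000)

(6.5000, 6.0000)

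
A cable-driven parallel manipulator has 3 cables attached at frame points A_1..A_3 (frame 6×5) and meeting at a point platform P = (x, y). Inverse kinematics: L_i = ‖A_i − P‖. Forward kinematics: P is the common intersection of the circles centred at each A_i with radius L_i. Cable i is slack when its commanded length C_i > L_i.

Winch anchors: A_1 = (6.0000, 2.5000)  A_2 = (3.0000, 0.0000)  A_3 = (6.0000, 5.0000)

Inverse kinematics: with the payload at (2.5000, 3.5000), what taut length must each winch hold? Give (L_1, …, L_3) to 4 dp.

L_1 = √((6.0000−2.5000)² + (2.5000−3.5000)²) = 3.6401
L_2 = √((3.0000−2.5000)² + (0.0000−3.5000)²) = 3.5355
L_3 = √((6.0000−2.5000)² + (5.0000−3.5000)²) = 3.8079

(3.6401, 3.5355, 3.8079)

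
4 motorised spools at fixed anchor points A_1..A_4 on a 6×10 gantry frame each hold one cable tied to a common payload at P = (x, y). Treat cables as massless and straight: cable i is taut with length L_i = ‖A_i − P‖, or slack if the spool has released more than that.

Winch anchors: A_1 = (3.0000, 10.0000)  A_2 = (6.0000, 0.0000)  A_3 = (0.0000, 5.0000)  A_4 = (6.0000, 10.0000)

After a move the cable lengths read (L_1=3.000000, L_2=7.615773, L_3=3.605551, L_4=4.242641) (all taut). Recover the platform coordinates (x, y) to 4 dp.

expand ‖A_i−P‖²=L_i² and subtract eq 1 (q_i ≔ ‖A_i‖²−L_i²)
q_1 = 9.0000+100.0000−9.0000 = 100.0000
eq1−eq2 → [-6.0000  20.0000]·P = 122.0000
eq1−eq3 → [6.0000  10.0000]·P = 88.0000
eq1−eq4 → [-6.0000  0.0000]·P = -18.0000
2×2 solve → P = (3.0000, 7.0000)
check cable 4: ‖A_4−P‖² = 18.0000 ≈ L_4² = 18.0000 ✓

(3.0000, 7.0000)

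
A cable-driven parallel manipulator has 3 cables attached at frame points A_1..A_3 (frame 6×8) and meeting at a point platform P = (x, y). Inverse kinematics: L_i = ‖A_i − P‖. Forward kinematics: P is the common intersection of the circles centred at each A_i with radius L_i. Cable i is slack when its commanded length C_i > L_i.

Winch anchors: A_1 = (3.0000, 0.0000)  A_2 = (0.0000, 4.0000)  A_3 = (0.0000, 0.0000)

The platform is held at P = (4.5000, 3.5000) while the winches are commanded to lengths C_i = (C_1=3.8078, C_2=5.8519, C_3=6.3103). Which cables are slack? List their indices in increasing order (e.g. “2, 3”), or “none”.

cable 1: √((-1.5000)²+(-3.5000)²)=3.8079, C_1=3.8078: taut
cable 2: √((-4.5000)²+(0.5000)²)=4.5277, C_2=5.8519: slack
cable 3: √((-4.5000)²+(-3.5000)²)=5.7009, C_3=6.3103: slack

2, 3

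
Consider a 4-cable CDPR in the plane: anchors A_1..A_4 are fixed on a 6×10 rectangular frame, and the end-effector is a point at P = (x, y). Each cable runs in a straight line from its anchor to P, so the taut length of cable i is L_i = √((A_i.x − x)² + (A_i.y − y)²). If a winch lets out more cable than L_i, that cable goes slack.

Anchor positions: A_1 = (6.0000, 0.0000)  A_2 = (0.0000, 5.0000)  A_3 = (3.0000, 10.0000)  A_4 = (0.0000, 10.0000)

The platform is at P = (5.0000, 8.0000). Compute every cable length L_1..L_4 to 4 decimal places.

cable 1: Δx=1.0000, Δy=-8.0000; L_1 = √(Δx²+Δy²) = 8.0623
cable 2: Δx=-5.0000, Δy=-3.0000; L_2 = √(Δx²+Δy²) = 5.8310
cable 3: Δx=-2.0000, Δy=2.0000; L_3 = √(Δx²+Δy²) = 2.8284
cable 4: Δx=-5.0000, Δy=2.0000; L_4 = √(Δx²+Δy²) = 5.3852

(8.0623, 5.8310, 2.8284, 5.3852)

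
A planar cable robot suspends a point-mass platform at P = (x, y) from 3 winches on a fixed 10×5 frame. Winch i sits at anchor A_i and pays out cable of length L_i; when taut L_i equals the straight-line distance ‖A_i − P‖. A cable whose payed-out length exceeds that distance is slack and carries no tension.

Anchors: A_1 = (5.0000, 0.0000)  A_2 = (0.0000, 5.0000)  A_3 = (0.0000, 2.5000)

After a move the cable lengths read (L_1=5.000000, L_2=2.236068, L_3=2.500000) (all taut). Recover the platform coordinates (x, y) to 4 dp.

expand ‖A_i−P‖²=L_i² and subtract eq 1 (q_i ≔ ‖A_i‖²−L_i²)
q_1 = 25.0000+0.0000−25.0000 = 0.0000
eq1−eq2 → [10.0000  -10.0000]·P = -20.0000
eq1−eq3 → [10.0000  -5.0000]·P = 0.0000
2×2 solve → P = (2.0000, 4.0000)

(2.0000, 4.0000)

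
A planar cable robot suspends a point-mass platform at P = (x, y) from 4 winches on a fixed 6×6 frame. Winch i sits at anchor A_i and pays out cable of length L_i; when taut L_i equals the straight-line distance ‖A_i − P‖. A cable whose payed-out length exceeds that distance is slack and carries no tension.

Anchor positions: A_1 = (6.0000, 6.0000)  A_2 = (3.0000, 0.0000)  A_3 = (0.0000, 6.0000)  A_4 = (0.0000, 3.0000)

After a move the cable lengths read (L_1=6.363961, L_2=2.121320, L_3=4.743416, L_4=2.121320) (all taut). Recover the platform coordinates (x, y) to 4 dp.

expand ‖A_i−P‖²=L_i² and subtract eq 1 (k_i ≔ ‖A_i‖²−L_i²)
k_1 = 36.0000+36.0000−40.5000 = 31.5000
eq1−eq2 → [6.0000  12.0000]·P = 27.0000
eq1−eq3 → [12.0000  0.0000]·P = 18.0000
eq1−eq4 → [12.0000  6.0000]·P = 27.0000
2×2 solve → P = (1.5000, 1.5000)
check cable 4: ‖A_4−P‖² = 4.5000 ≈ L_4² = 4.5000 ✓

(1.5000, 1.5000)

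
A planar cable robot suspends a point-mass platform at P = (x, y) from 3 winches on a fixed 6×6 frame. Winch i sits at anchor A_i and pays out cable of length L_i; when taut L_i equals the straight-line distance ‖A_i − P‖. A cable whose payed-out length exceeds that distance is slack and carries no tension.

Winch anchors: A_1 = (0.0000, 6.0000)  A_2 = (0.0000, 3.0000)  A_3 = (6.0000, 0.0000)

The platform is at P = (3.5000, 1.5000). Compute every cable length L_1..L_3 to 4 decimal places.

L_1 = √((0.0000−3.5000)² + (6.0000−1.5000)²) = 5.7009
L_2 = √((0.0000−3.5000)² + (3.0000−1.5000)²) = 3.8079
L_3 = √((6.0000−3.5000)² + (0.0000−1.5000)²) = 2.9155

(5.7009, 3.8079, 2.9155)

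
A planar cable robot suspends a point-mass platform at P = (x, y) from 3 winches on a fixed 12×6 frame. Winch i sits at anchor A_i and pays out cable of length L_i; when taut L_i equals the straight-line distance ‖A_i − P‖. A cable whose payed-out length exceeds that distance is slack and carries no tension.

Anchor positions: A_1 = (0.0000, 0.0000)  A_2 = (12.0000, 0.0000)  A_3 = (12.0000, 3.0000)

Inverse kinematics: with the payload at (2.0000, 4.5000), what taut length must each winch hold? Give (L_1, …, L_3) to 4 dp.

L_1 = √((0.0000−2.0000)² + (0.0000−4.5000)²) = 4.9244
L_2 = √((12.0000−2.0000)² + (0.0000−4.5000)²) = 10.9659
L_3 = √((12.0000−2.0000)² + (3.0000−4.5000)²) = 10.1119

(4.9244, 10.9659, 10.1119)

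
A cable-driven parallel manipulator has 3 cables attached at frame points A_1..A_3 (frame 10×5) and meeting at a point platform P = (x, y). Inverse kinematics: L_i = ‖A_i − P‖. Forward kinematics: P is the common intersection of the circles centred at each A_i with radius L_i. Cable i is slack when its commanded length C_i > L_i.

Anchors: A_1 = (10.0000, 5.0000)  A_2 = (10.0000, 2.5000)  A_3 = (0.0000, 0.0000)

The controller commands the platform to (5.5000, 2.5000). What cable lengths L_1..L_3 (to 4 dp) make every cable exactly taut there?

(5.1478, 4.5000, 6.0415)

L_1: Δ = A_1−P = (4.5000, 2.5000) → ‖Δ‖ = √26.5000 = 5.1478
L_2: Δ = A_2−P = (4.5000, 0.0000) → ‖Δ‖ = √20.2500 = 4.5000
L_3: Δ = A_3−P = (-5.5000, -2.5000) → ‖Δ‖ = √36.5000 = 6.0415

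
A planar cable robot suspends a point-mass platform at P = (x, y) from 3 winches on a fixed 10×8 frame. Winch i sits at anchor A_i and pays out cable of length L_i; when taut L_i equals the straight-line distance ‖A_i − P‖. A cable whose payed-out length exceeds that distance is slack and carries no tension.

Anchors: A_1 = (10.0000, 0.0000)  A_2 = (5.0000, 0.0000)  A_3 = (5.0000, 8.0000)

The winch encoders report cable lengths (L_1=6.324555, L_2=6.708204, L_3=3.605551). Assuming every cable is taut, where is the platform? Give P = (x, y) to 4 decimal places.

expand ‖A_i−P‖²=L_i² and subtract eq 1 (k_i ≔ ‖A_i‖²−L_i²)
k_1 = 100.0000+0.0000−40.0000 = 60.0000
eq1−eq2 → [10.0000  0.0000]·P = 80.0000
eq1−eq3 → [10.0000  -16.0000]·P = -16.0000
2×2 solve → P = (8.0000, 6.0000)

(8.0000, 6.0000)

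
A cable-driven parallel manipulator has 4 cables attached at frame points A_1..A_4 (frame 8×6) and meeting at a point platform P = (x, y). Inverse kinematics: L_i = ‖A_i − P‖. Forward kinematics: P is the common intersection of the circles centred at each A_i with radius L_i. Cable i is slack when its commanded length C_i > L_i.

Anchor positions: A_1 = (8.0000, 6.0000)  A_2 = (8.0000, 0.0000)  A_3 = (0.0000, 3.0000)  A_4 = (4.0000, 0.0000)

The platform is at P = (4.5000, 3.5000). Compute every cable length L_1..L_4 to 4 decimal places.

L_1 = √((8.0000−4.5000)² + (6.0000−3.5000)²) = 4.3012
L_2 = √((8.0000−4.5000)² + (0.0000−3.5000)²) = 4.9497
L_3 = √((0.0000−4.5000)² + (3.0000−3.5000)²) = 4.5277
L_4 = √((4.0000−4.5000)² + (0.0000−3.5000)²) = 3.5355

(4.3012, 4.9497, 4.5277, 3.5355)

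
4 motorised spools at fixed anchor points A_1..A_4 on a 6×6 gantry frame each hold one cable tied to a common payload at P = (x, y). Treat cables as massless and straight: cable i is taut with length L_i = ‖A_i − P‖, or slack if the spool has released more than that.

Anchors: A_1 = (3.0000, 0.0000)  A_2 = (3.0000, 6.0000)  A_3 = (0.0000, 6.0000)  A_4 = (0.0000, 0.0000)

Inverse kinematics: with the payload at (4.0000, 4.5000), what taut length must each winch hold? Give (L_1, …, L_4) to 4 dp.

cable 1: Δx=-1.0000, Δy=-4.5000; L_1 = √(Δx²+Δy²) = 4.6098
cable 2: Δx=-1.0000, Δy=1.5000; L_2 = √(Δx²+Δy²) = 1.8028
cable 3: Δx=-4.0000, Δy=1.5000; L_3 = √(Δx²+Δy²) = 4.2720
cable 4: Δx=-4.0000, Δy=-4.5000; L_4 = √(Δx²+Δy²) = 6.0208

(4.6098, 1.8028, 4.2720, 6.0208)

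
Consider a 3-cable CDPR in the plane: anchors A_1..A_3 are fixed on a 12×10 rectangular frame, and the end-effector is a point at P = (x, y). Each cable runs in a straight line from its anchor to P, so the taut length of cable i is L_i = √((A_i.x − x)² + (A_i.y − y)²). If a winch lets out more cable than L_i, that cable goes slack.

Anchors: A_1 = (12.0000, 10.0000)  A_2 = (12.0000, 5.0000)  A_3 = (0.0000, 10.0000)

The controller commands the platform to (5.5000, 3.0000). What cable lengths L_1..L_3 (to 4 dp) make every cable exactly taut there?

cable 1: Δx=6.5000, Δy=7.0000; L_1 = √(Δx²+Δy²) = 9.5525
cable 2: Δx=6.5000, Δy=2.0000; L_2 = √(Δx²+Δy²) = 6.8007
cable 3: Δx=-5.5000, Δy=7.0000; L_3 = √(Δx²+Δy²) = 8.9022

(9.5525, 6.8007, 8.9022)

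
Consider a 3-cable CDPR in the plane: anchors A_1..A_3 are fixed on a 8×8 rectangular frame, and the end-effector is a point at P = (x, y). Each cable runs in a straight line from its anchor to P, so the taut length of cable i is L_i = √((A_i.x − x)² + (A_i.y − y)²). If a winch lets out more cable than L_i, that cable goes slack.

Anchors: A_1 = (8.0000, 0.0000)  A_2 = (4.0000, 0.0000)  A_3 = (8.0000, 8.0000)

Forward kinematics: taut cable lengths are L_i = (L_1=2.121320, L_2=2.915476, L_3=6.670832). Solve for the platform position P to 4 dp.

each cable: (A_i−P)·(A_i−P) = L_i²; let q_i = ‖A_i‖²−L_i²
q_1 = 64.0000+0.0000−4.5000 = 59.5000
row 1: 8.0000x + 0.0000y = 52.0000  (q_2=7.5000)
row 2: 0.0000x − 16.0000y = -24.0000  (q_3=83.5000)
Cramer on rows 1–2 → x = 6.5000, y = 1.5000

(6.5000, 1.5000)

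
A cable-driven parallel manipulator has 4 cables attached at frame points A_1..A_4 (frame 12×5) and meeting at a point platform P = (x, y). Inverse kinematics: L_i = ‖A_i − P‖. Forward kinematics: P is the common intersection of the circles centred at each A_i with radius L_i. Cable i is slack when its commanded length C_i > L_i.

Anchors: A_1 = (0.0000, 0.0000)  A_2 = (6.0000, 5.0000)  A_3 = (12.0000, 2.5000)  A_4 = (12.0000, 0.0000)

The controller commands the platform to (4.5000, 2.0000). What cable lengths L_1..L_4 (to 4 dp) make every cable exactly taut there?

L_1 = √((0.0000−4.5000)² + (0.0000−2.0000)²) = 4.9244
L_2 = √((6.0000−4.5000)² + (5.0000−2.0000)²) = 3.3541
L_3 = √((12.0000−4.5000)² + (2.5000−2.0000)²) = 7.5166
L_4 = √((12.0000−4.5000)² + (0.0000−2.0000)²) = 7.7621

(4.9244, 3.3541, 7.5166, 7.7621)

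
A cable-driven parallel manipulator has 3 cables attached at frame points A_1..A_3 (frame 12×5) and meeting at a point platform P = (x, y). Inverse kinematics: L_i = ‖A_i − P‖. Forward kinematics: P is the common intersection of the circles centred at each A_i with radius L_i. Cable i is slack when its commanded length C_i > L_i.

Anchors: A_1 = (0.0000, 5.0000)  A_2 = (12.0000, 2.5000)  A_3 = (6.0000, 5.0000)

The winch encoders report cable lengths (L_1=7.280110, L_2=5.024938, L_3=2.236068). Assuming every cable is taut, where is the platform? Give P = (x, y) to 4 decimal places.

(7.0000, 3.0000)

expand ‖A_i−P‖²=L_i² and subtract eq 1 (k_i ≔ ‖A_i‖²−L_i²)
k_1 = 0.0000+25.0000−53.0000 = -28.0000
eq1−eq2 → [-24.0000  5.0000]·P = -153.0000
eq1−eq3 → [-12.0000  0.0000]·P = -84.0000
2×2 solve → P = (7.0000, 3.0000)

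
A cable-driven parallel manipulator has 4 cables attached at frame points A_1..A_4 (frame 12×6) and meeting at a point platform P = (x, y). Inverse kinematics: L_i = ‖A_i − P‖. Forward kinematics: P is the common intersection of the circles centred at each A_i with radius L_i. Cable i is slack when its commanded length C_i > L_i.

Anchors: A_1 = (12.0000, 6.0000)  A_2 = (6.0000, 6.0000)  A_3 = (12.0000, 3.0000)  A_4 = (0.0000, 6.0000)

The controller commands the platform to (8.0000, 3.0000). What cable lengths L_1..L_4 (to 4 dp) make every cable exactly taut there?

L_1 = √((12.0000−8.0000)² + (6.0000−3.0000)²) = 5.0000
L_2 = √((6.0000−8.0000)² + (6.0000−3.0000)²) = 3.6056
L_3 = √((12.0000−8.0000)² + (3.0000−3.0000)²) = 4.0000
L_4 = √((0.0000−8.0000)² + (6.0000−3.0000)²) = 8.5440

(5.0000, 3.6056, 4.0000, 8.5440)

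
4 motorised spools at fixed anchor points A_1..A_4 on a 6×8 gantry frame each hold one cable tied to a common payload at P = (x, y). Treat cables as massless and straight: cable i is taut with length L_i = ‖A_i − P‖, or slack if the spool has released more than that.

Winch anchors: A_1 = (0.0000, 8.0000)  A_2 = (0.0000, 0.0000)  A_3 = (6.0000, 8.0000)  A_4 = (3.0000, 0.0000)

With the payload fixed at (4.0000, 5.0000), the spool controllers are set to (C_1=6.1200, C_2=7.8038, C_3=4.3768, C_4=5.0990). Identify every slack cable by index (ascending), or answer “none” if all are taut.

1, 2, 3

cable 1: √((-4.0000)²+(3.0000)²)=5.0000, C_1=6.1200: slack
cable 2: √((-4.0000)²+(-5.0000)²)=6.4031, C_2=7.8038: slack
cable 3: √((2.0000)²+(3.0000)²)=3.6056, C_3=4.3768: slack
cable 4: √((-1.0000)²+(-5.0000)²)=5.0990, C_4=5.0990: taut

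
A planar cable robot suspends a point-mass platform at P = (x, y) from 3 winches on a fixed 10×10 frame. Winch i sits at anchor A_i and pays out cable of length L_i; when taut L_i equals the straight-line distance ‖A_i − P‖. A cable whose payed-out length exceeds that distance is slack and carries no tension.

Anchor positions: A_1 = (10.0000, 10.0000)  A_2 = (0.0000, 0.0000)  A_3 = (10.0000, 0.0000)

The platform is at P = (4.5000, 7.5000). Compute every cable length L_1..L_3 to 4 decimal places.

L_1 = √((10.0000−4.5000)² + (10.0000−7.5000)²) = 6.0415
L_2 = √((0.0000−4.5000)² + (0.0000−7.5000)²) = 8.7464
L_3 = √((10.0000−4.5000)² + (0.0000−7.5000)²) = 9.3005

(6.0415, 8.7464, 9.3005)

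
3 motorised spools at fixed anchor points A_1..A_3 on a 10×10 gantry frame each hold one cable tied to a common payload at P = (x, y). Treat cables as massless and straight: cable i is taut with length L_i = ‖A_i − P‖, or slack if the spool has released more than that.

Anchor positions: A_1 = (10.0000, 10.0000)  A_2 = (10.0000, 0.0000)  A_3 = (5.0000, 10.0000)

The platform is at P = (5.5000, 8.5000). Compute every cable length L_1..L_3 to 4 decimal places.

L_1 = √((10.0000−5.5000)² + (10.0000−8.5000)²) = 4.7434
L_2 = √((10.0000−5.5000)² + (0.0000−8.5000)²) = 9.6177
L_3 = √((5.0000−5.5000)² + (10.0000−8.5000)²) = 1.5811

(4.7434, 9.6177, 1.5811)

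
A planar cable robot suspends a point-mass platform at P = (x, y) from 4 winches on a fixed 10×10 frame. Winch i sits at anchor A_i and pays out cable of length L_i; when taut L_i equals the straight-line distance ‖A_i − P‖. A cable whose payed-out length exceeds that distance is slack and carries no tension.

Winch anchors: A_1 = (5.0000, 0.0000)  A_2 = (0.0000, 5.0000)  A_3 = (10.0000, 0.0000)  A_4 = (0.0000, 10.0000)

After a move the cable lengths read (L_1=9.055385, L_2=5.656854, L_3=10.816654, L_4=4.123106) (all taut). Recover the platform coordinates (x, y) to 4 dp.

each cable: (A_i−P)·(A_i−P) = L_i²; let q_i = ‖A_i‖²−L_i²
q_1 = 25.0000+0.0000−82.0000 = -57.0000
row 1: 10.0000x − 10.0000y = -50.0000  (q_2=-7.0000)
row 2: -10.0000x + 0.0000y = -40.0000  (q_3=-17.0000)
row 3: 10.0000x − 20.0000y = -140.0000  (q_4=83.0000)
Cramer on rows 1–2 → x = 4.0000, y = 9.0000
check cable 4: ‖A_4−P‖² = 17.0000 ≈ L_4² = 17.0000 ✓

(4.0000, 9.0000)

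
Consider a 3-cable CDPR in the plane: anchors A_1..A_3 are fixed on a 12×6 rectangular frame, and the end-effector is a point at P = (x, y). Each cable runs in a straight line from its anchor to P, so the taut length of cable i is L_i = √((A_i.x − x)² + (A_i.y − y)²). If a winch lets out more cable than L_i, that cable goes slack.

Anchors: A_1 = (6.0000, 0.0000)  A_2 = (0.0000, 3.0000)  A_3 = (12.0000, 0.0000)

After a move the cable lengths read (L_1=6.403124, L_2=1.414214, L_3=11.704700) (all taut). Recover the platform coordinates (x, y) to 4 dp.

(1.0000, 4.0000)

each cable: (A_i−P)·(A_i−P) = L_i²; let k_i = ‖A_i‖²−L_i²
k_1 = 36.0000+0.0000−41.0000 = -5.0000
row 1: 12.0000x − 6.0000y = -12.0000  (k_2=7.0000)
row 2: -12.0000x + 0.0000y = -12.0000  (k_3=7.0000)
Cramer on rows 1–2 → x = 1.0000, y = 4.0000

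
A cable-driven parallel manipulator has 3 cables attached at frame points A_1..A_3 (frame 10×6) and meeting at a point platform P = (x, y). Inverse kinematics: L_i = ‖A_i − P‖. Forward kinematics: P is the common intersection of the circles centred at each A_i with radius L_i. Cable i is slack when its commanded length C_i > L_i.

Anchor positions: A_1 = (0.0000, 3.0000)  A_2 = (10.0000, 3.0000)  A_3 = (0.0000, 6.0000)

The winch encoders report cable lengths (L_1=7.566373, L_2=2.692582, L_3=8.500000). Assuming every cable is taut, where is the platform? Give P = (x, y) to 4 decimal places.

expand ‖A_i−P‖²=L_i² and subtract eq 1 (k_i ≔ ‖A_i‖²−L_i²)
k_1 = 0.0000+9.0000−57.2500 = -48.2500
eq1−eq2 → [-20.0000  0.0000]·P = -150.0000
eq1−eq3 → [0.0000  -6.0000]·P = -12.0000
2×2 solve → P = (7.5000, 2.0000)

(7.5000, 2.0000)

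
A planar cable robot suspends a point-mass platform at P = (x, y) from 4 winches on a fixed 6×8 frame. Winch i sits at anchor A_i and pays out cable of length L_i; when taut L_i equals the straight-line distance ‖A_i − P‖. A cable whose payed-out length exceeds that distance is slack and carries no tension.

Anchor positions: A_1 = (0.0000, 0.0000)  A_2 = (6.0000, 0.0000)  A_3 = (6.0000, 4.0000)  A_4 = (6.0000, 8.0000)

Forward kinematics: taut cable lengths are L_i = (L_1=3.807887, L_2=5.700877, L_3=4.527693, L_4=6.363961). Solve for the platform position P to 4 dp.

expand ‖A_i−P‖²=L_i² and subtract eq 1 (k_i ≔ ‖A_i‖²−L_i²)
k_1 = 0.0000+0.0000−14.5000 = -14.5000
eq1−eq2 → [-12.0000  0.0000]·P = -18.0000
eq1−eq3 → [-12.0000  -8.0000]·P = -46.0000
eq1−eq4 → [-12.0000  -16.0000]·P = -74.0000
2×2 solve → P = (1.5000, 3.5000)
check cable 4: ‖A_4−P‖² = 40.5000 ≈ L_4² = 40.5000 ✓

(1.5000, 3.5000)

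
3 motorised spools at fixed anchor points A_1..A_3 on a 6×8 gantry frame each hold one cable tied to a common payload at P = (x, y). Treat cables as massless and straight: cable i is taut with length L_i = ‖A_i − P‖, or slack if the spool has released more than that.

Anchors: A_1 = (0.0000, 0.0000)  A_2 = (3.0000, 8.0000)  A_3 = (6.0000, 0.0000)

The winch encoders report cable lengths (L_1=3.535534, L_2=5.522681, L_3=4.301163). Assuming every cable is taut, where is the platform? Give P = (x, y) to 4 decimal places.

expand ‖A_i−P‖²=L_i² and subtract eq 1 (k_i ≔ ‖A_i‖²−L_i²)
k_1 = 0.0000+0.0000−12.5000 = -12.5000
eq1−eq2 → [-6.0000  -16.0000]·P = -55.0000
eq1−eq3 → [-12.0000  0.0000]·P = -30.0000
2×2 solve → P = (2.5000, 2.5000)

(2.5000, 2.5000)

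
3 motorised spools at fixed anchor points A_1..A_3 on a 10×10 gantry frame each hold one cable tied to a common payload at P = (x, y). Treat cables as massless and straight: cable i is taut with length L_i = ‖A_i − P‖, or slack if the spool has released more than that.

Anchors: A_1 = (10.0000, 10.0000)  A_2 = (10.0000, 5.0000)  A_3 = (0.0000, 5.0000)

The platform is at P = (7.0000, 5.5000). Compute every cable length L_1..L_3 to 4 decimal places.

cable 1: Δx=3.0000, Δy=4.5000; L_1 = √(Δx²+Δy²) = 5.4083
cable 2: Δx=3.0000, Δy=-0.5000; L_2 = √(Δx²+Δy²) = 3.0414
cable 3: Δx=-7.0000, Δy=-0.5000; L_3 = √(Δx²+Δy²) = 7.0178

(5.4083, 3.0414, 7.0178)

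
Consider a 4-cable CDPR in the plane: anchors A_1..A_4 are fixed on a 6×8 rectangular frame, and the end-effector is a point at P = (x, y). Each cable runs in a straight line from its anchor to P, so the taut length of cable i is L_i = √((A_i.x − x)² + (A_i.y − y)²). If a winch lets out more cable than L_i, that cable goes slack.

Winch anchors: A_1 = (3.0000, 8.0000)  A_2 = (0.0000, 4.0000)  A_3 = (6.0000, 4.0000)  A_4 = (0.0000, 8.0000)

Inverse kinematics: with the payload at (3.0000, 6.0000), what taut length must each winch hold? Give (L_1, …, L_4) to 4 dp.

(2.0000, 3.6056, 3.6056, 3.6056)

cable 1: Δx=0.0000, Δy=2.0000; L_1 = √(Δx²+Δy²) = 2.0000
cable 2: Δx=-3.0000, Δy=-2.0000; L_2 = √(Δx²+Δy²) = 3.6056
cable 3: Δx=3.0000, Δy=-2.0000; L_3 = √(Δx²+Δy²) = 3.6056
cable 4: Δx=-3.0000, Δy=2.0000; L_4 = √(Δx²+Δy²) = 3.6056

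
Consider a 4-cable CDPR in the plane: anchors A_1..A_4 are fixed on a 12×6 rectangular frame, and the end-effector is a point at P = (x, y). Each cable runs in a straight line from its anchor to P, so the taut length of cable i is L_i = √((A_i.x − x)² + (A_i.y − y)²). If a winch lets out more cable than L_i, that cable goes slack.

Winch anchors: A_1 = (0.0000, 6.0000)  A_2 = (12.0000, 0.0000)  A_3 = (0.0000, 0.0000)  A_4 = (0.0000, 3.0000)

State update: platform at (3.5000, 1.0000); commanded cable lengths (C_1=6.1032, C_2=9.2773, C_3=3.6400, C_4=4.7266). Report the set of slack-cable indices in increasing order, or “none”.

cable 1: √((-3.5000)²+(5.0000)²)=6.1033, C_1=6.1032: taut
cable 2: √((8.5000)²+(-1.0000)²)=8.5586, C_2=9.2773: slack
cable 3: √((-3.5000)²+(-1.0000)²)=3.6401, C_3=3.6400: taut
cable 4: √((-3.5000)²+(2.0000)²)=4.0311, C_4=4.7266: slack

2, 4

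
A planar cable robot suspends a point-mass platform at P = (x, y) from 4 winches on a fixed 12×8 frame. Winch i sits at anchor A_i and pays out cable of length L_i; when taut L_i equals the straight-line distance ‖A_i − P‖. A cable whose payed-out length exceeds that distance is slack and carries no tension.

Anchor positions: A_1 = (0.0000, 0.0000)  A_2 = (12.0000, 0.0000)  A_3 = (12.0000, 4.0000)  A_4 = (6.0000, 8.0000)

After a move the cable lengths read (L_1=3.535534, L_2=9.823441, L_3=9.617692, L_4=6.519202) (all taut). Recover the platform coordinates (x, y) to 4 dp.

(2.5000, 2.5000)

circle eqns → linear via eq_j − eq_1; set k_j = A_j·A_j − L_j²
k_1 = 0.0000+0.0000−12.5000 = -12.5000
-24.0000·x + 0.0000·y = k_1−k_2 = -60.0000
-24.0000·x − 8.0000·y = k_1−k_3 = -80.0000
-12.0000·x − 16.0000·y = k_1−k_4 = -70.0000
solve first two rows → x=2.5000, y=2.5000
check cable 4: ‖A_4−P‖² = 42.5000 ≈ L_4² = 42.5000 ✓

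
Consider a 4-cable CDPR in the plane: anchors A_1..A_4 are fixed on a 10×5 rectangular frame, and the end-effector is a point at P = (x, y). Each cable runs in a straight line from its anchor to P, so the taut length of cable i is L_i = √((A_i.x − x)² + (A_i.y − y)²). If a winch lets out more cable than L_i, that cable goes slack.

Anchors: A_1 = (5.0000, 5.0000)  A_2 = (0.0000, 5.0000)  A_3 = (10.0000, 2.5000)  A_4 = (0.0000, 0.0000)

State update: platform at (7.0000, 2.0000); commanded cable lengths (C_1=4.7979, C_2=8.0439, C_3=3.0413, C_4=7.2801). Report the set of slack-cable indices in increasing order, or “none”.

cable 1: L_1 = ‖A_1−P‖ = 3.6056;  C_1 = 4.7979 → slack
cable 2: L_2 = ‖A_2−P‖ = 7.6158;  C_2 = 8.0439 → slack
cable 3: L_3 = ‖A_3−P‖ = 3.0414;  C_3 = 3.0413 → taut
cable 4: L_4 = ‖A_4−P‖ = 7.2801;  C_4 = 7.2801 → taut

1, 2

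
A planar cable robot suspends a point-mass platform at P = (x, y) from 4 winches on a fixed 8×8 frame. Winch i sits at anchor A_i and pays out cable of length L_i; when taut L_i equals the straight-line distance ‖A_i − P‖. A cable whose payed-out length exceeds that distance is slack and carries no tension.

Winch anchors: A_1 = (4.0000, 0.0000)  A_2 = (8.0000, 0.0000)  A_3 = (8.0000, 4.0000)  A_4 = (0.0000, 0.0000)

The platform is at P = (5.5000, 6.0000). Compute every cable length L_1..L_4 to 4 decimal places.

L_1: Δ = A_1−P = (-1.5000, -6.0000) → ‖Δ‖ = √38.2500 = 6.1847
L_2: Δ = A_2−P = (2.5000, -6.0000) → ‖Δ‖ = √42.2500 = 6.5000
L_3: Δ = A_3−P = (2.5000, -2.0000) → ‖Δ‖ = √10.2500 = 3.2016
L_4: Δ = A_4−P = (-5.5000, -6.0000) → ‖Δ‖ = √66.2500 = 8.1394

(6.1847, 6.5000, 3.2016, 8.1394)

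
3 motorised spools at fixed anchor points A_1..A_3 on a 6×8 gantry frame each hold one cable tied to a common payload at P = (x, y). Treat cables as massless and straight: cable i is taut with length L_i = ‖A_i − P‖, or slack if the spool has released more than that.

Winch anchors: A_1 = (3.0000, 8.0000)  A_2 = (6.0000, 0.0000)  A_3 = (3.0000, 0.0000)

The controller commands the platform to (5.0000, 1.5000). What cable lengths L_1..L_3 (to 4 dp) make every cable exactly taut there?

(6.8007, 1.8028, 2.5000)

L_1 = √((3.0000−5.0000)² + (8.0000−1.5000)²) = 6.8007
L_2 = √((6.0000−5.0000)² + (0.0000−1.5000)²) = 1.8028
L_3 = √((3.0000−5.0000)² + (0.0000−1.5000)²) = 2.5000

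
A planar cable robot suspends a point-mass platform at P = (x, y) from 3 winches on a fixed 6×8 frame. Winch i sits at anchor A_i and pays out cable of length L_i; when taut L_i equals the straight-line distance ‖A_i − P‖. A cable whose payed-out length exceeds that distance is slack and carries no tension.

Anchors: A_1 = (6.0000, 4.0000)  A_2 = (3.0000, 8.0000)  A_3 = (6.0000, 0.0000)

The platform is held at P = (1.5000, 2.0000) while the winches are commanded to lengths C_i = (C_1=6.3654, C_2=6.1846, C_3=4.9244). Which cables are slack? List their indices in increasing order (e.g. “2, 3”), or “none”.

1

cable 1: L_1 = ‖A_1−P‖ = 4.9244;  C_1 = 6.3654 → slack
cable 2: L_2 = ‖A_2−P‖ = 6.1847;  C_2 = 6.1846 → taut
cable 3: L_3 = ‖A_3−P‖ = 4.9244;  C_3 = 4.9244 → taut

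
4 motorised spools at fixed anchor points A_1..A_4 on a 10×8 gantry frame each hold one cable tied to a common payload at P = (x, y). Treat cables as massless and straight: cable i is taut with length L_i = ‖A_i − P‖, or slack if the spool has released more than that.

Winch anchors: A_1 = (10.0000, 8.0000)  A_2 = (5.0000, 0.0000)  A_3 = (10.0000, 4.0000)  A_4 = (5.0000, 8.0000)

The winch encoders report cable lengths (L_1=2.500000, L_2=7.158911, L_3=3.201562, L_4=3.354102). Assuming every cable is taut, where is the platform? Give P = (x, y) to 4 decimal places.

(8.0000, 6.5000)

each cable: (A_i−P)·(A_i−P) = L_i²; let c_i = ‖A_i‖²−L_i²
c_1 = 100.0000+64.0000−6.2500 = 157.7500
row 1: 10.0000x + 16.0000y = 184.0000  (c_2=-26.2500)
row 2: 0.0000x + 8.0000y = 52.0000  (c_3=105.7500)
row 3: 10.0000x + 0.0000y = 80.0000  (c_4=77.7500)
Cramer on rows 1–2 → x = 8.0000, y = 6.5000
check cable 4: ‖A_4−P‖² = 11.2500 ≈ L_4² = 11.2500 ✓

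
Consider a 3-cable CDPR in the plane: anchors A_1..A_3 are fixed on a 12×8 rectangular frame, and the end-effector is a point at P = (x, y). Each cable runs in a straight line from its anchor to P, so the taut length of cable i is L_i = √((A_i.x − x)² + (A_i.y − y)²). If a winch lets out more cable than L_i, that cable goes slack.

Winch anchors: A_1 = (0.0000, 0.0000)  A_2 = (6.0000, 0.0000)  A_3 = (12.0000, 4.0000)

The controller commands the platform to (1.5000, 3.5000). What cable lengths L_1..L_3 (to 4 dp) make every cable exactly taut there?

(3.8079, 5.7009, 10.5119)

L_1: Δ = A_1−P = (-1.5000, -3.5000) → ‖Δ‖ = √14.5000 = 3.8079
L_2: Δ = A_2−P = (4.5000, -3.5000) → ‖Δ‖ = √32.5000 = 5.7009
L_3: Δ = A_3−P = (10.5000, 0.5000) → ‖Δ‖ = √110.5000 = 10.5119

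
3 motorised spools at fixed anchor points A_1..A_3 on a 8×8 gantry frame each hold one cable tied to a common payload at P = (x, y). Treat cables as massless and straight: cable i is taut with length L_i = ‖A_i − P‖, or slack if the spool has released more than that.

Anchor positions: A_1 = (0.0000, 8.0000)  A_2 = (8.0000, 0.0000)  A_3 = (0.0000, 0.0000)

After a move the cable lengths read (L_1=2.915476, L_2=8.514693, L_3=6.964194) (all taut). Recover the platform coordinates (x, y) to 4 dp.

each cable: (A_i−P)·(A_i−P) = L_i²; let k_i = ‖A_i‖²−L_i²
k_1 = 0.0000+64.0000−8.5000 = 55.5000
row 1: -16.0000x + 16.0000y = 64.0000  (k_2=-8.5000)
row 2: 0.0000x + 16.0000y = 104.0000  (k_3=-48.5000)
Cramer on rows 1–2 → x = 2.5000, y = 6.5000

(2.5000, 6.5000)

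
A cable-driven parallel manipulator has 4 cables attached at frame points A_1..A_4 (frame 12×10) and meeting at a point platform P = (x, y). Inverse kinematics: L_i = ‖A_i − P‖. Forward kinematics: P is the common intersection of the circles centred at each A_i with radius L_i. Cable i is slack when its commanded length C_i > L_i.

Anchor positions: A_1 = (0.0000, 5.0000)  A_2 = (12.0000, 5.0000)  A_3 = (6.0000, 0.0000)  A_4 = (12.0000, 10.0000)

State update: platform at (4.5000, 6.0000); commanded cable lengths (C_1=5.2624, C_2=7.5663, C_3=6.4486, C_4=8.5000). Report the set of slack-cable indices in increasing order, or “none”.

1, 3

i=1: geometric 4.6098 vs commanded 5.2624 ⇒ slack
i=2: geometric 7.5664 vs commanded 7.5663 ⇒ taut
i=3: geometric 6.1847 vs commanded 6.4486 ⇒ slack
i=4: geometric 8.5000 vs commanded 8.5000 ⇒ taut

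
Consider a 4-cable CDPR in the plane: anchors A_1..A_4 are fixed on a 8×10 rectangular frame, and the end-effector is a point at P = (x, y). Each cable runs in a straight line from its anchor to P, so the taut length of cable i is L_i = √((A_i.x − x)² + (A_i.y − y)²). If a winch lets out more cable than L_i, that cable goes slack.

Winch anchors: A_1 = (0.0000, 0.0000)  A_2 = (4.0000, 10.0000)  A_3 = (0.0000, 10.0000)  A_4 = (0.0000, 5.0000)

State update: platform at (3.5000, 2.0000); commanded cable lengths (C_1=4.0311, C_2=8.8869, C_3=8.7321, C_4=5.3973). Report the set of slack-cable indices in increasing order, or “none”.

cable 1: L_1 = ‖A_1−P‖ = 4.0311;  C_1 = 4.0311 → taut
cable 2: L_2 = ‖A_2−P‖ = 8.0156;  C_2 = 8.8869 → slack
cable 3: L_3 = ‖A_3−P‖ = 8.7321;  C_3 = 8.7321 → taut
cable 4: L_4 = ‖A_4−P‖ = 4.6098;  C_4 = 5.3973 → slack

2, 4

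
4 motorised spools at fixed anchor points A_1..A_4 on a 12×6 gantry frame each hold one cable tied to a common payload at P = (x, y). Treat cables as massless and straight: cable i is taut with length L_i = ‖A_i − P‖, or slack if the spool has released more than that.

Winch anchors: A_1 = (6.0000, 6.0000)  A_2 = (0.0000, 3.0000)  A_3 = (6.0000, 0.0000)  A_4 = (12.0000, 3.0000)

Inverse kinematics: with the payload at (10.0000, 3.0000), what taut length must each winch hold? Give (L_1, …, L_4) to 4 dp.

(5.0000, 10.0000, 5.0000, 2.0000)

L_1 = √((6.0000−10.0000)² + (6.0000−3.0000)²) = 5.0000
L_2 = √((0.0000−10.0000)² + (3.0000−3.0000)²) = 10.0000
L_3 = √((6.0000−10.0000)² + (0.0000−3.0000)²) = 5.0000
L_4 = √((12.0000−10.0000)² + (3.0000−3.0000)²) = 2.0000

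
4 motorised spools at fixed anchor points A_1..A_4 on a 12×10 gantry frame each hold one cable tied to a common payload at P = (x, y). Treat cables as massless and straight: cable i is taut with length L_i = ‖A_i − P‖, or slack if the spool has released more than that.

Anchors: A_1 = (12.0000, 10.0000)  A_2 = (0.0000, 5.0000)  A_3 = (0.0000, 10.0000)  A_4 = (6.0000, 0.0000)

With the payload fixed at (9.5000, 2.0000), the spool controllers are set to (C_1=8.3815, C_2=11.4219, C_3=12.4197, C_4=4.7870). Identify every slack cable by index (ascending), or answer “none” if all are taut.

2, 4

cable 1: L_1 = ‖A_1−P‖ = 8.3815;  C_1 = 8.3815 → taut
cable 2: L_2 = ‖A_2−P‖ = 9.9624;  C_2 = 11.4219 → slack
cable 3: L_3 = ‖A_3−P‖ = 12.4197;  C_3 = 12.4197 → taut
cable 4: L_4 = ‖A_4−P‖ = 4.0311;  C_4 = 4.7870 → slack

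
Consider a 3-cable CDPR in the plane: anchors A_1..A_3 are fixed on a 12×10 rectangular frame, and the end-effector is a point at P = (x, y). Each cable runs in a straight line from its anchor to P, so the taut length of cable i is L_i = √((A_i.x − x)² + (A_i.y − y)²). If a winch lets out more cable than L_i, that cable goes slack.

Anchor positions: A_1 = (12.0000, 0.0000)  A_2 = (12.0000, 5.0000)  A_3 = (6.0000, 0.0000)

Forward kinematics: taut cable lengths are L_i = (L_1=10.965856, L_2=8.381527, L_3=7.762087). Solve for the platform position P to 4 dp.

expand ‖A_i−P‖²=L_i² and subtract eq 1 (k_i ≔ ‖A_i‖²−L_i²)
k_1 = 144.0000+0.0000−120.2500 = 23.7500
eq1−eq2 → [0.0000  -10.0000]·P = -75.0000
eq1−eq3 → [12.0000  0.0000]·P = 48.0000
2×2 solve → P = (4.0000, 7.5000)

(4.0000, 7.5000)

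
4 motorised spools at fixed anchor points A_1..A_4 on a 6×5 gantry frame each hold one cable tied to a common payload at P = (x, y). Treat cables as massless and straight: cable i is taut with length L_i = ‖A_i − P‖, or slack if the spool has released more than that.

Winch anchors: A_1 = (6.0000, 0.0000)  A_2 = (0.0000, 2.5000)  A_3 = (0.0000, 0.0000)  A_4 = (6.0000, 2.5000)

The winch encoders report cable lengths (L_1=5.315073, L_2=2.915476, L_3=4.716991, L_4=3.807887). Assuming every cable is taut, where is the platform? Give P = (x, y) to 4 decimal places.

(2.5000, 4.0000)

expand ‖A_i−P‖²=L_i² and subtract eq 1 (k_i ≔ ‖A_i‖²−L_i²)
k_1 = 36.0000+0.0000−28.2500 = 7.7500
eq1−eq2 → [12.0000  -5.0000]·P = 10.0000
eq1−eq3 → [12.0000  0.0000]·P = 30.0000
eq1−eq4 → [0.0000  -5.0000]·P = -20.0000
2×2 solve → P = (2.5000, 4.0000)
check cable 4: ‖A_4−P‖² = 14.5000 ≈ L_4² = 14.5000 ✓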